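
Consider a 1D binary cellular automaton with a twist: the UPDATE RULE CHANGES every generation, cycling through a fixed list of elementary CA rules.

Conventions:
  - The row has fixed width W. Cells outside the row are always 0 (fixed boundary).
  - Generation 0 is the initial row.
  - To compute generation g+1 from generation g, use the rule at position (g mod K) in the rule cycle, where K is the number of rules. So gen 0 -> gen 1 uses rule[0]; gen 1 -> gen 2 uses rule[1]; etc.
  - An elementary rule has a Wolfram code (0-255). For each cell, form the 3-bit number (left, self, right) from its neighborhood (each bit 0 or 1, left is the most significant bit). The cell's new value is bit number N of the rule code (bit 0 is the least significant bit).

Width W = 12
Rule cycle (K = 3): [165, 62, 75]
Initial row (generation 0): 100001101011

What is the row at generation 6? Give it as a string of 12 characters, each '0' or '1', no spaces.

Answer: 001101011011

Derivation:
Gen 0: 100001101011
Gen 1 (rule 165): 101100011100
Gen 2 (rule 62): 111010110010
Gen 3 (rule 75): 101000110100
Gen 4 (rule 165): 111010001101
Gen 5 (rule 62): 100111011011
Gen 6 (rule 75): 001101011011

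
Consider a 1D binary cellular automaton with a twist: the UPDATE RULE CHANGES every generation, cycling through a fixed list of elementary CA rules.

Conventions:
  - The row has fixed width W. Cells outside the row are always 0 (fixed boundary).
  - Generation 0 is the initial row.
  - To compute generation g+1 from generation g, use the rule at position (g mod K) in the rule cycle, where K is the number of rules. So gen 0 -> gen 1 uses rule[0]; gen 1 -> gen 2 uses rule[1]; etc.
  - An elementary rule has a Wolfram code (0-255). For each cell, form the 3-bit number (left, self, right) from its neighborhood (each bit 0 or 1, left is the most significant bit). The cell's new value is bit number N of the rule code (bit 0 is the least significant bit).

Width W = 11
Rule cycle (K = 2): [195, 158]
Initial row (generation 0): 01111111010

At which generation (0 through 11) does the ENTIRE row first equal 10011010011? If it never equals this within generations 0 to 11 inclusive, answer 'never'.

Gen 0: 01111111010
Gen 1 (rule 195): 10111111000
Gen 2 (rule 158): 10111110100
Gen 3 (rule 195): 00011110001
Gen 4 (rule 158): 00111101011
Gen 5 (rule 195): 11011100001
Gen 6 (rule 158): 10011010011
Gen 7 (rule 195): 00101000101
Gen 8 (rule 158): 01101101101
Gen 9 (rule 195): 10100100100
Gen 10 (rule 158): 10111111110
Gen 11 (rule 195): 00011111110

Answer: 6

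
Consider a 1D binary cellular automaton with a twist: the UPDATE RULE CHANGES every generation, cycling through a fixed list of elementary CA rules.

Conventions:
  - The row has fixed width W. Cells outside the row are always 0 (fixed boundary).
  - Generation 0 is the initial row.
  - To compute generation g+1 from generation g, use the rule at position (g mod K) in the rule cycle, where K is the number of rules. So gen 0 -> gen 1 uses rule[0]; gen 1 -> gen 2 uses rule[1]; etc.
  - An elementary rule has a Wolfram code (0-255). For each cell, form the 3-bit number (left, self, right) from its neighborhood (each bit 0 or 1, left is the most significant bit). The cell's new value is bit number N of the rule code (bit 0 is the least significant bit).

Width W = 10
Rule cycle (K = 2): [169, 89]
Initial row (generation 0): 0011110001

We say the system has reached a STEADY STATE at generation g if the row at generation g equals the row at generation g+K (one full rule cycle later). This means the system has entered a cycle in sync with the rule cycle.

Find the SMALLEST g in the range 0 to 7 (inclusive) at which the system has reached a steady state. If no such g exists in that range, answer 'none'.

Gen 0: 0011110001
Gen 1 (rule 169): 1011100100
Gen 2 (rule 89): 0010110011
Gen 3 (rule 169): 1001100010
Gen 4 (rule 89): 0101111001
Gen 5 (rule 169): 0011110000
Gen 6 (rule 89): 1010011111
Gen 7 (rule 169): 0100011110
Gen 8 (rule 89): 0011010011
Gen 9 (rule 169): 1010100010

Answer: none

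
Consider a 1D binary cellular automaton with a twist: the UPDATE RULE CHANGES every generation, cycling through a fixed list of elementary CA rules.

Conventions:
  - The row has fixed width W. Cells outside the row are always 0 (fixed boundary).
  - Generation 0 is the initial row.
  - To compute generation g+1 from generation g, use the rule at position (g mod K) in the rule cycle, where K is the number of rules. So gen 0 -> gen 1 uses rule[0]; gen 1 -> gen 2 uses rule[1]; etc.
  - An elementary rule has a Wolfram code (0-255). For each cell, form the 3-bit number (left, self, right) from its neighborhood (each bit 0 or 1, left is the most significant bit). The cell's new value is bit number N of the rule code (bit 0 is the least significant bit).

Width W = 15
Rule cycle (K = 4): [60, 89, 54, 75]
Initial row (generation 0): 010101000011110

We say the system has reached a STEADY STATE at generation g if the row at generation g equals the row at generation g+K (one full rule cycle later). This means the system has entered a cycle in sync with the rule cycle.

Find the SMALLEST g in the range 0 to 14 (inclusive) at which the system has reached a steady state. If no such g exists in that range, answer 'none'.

Gen 0: 010101000011110
Gen 1 (rule 60): 011111100010001
Gen 2 (rule 89): 010000111001100
Gen 3 (rule 54): 111001000110010
Gen 4 (rule 75): 101010011110100
Gen 5 (rule 60): 111111010001110
Gen 6 (rule 89): 100001001101011
Gen 7 (rule 54): 110011110011100
Gen 8 (rule 75): 110110010110101
Gen 9 (rule 60): 101101011101111
Gen 10 (rule 89): 001100010101001
Gen 11 (rule 54): 010010111111111
Gen 12 (rule 75): 100100100000001
Gen 13 (rule 60): 110110110000001
Gen 14 (rule 89): 110110111111100
Gen 15 (rule 54): 001001000000010
Gen 16 (rule 75): 110010011111100
Gen 17 (rule 60): 101011010000010
Gen 18 (rule 89): 000011001111001

Answer: none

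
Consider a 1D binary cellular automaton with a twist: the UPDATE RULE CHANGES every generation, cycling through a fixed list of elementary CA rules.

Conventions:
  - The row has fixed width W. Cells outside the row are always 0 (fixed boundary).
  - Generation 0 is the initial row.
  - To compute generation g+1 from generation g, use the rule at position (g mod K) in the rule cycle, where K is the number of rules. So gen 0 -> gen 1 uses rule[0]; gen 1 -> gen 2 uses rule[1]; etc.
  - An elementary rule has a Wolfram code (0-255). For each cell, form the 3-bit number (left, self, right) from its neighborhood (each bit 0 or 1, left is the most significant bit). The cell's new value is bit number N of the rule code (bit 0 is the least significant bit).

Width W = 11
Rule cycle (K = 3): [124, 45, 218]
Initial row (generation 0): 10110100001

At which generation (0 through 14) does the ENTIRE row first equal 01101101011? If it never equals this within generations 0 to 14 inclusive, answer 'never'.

Answer: 10

Derivation:
Gen 0: 10110100001
Gen 1 (rule 124): 11111110001
Gen 2 (rule 45): 10000000101
Gen 3 (rule 218): 01000001000
Gen 4 (rule 124): 01100001100
Gen 5 (rule 45): 01001101001
Gen 6 (rule 218): 10111100110
Gen 7 (rule 124): 11100110111
Gen 8 (rule 45): 10000101100
Gen 9 (rule 218): 01001001110
Gen 10 (rule 124): 01101101011
Gen 11 (rule 45): 01011011110
Gen 12 (rule 218): 10011011111
Gen 13 (rule 124): 11011110001
Gen 14 (rule 45): 10110000101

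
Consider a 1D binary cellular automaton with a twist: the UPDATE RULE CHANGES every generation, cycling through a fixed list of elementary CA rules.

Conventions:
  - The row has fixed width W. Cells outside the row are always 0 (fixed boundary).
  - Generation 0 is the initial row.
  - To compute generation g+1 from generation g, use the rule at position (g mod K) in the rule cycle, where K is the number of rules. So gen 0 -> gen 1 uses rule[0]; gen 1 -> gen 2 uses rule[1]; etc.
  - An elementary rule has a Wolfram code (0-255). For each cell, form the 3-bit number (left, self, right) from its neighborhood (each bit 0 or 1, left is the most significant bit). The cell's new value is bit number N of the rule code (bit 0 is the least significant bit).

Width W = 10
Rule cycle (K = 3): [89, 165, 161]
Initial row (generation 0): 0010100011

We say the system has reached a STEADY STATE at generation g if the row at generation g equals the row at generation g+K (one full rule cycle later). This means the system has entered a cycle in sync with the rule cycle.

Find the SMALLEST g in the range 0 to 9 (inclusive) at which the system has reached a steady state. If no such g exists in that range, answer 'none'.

Gen 0: 0010100011
Gen 1 (rule 89): 1000011011
Gen 2 (rule 165): 1011000100
Gen 3 (rule 161): 0100010001
Gen 4 (rule 89): 0011001100
Gen 5 (rule 165): 1000000001
Gen 6 (rule 161): 0011111100
Gen 7 (rule 89): 1010000111
Gen 8 (rule 165): 1110110010
Gen 9 (rule 161): 0101000000
Gen 10 (rule 89): 0000111111
Gen 11 (rule 165): 1110011110
Gen 12 (rule 161): 0100001100

Answer: none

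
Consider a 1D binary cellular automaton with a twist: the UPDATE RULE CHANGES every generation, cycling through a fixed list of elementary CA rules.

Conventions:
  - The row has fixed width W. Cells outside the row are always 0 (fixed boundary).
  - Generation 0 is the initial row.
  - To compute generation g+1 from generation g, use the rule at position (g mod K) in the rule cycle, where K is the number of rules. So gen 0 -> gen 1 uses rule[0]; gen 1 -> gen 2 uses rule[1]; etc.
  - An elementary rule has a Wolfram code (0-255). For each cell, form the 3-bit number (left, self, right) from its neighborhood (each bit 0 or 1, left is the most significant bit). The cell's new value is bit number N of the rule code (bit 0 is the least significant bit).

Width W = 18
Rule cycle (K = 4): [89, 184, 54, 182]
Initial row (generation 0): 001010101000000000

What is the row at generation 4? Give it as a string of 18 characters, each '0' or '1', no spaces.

Answer: 010100011100000011

Derivation:
Gen 0: 001010101000000000
Gen 1 (rule 89): 100000000111111111
Gen 2 (rule 184): 010000000111111110
Gen 3 (rule 54): 111000001000000001
Gen 4 (rule 182): 010100011100000011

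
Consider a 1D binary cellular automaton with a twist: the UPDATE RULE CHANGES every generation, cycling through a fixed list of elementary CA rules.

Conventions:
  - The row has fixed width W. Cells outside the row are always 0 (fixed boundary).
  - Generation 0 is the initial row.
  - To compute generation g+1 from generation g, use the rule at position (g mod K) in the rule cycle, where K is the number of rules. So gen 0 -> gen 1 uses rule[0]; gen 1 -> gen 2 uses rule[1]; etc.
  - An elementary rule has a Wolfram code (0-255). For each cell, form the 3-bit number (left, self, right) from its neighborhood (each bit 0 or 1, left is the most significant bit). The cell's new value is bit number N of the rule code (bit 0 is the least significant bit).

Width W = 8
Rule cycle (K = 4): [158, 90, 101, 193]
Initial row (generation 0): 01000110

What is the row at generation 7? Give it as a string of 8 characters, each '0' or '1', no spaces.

Gen 0: 01000110
Gen 1 (rule 158): 11101101
Gen 2 (rule 90): 10101100
Gen 3 (rule 101): 11110101
Gen 4 (rule 193): 01110000
Gen 5 (rule 158): 11101000
Gen 6 (rule 90): 10100100
Gen 7 (rule 101): 11100101

Answer: 11100101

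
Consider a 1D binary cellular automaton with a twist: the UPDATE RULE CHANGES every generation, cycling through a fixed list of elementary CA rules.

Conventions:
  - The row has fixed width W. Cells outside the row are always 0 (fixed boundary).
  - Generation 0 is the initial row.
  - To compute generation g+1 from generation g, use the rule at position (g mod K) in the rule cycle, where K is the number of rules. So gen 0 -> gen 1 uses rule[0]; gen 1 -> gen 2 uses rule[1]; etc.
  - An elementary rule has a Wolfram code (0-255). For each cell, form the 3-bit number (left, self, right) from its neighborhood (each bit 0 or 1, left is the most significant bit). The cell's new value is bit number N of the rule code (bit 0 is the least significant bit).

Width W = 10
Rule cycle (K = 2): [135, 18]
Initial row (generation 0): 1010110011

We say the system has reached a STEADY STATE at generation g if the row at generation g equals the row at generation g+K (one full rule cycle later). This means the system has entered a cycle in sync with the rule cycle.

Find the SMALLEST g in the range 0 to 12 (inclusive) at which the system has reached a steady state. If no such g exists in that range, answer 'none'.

Gen 0: 1010110011
Gen 1 (rule 135): 1010000100
Gen 2 (rule 18): 0001001010
Gen 3 (rule 135): 1111011010
Gen 4 (rule 18): 0000000001
Gen 5 (rule 135): 1111111111
Gen 6 (rule 18): 0000000000
Gen 7 (rule 135): 1111111111
Gen 8 (rule 18): 0000000000
Gen 9 (rule 135): 1111111111
Gen 10 (rule 18): 0000000000
Gen 11 (rule 135): 1111111111
Gen 12 (rule 18): 0000000000
Gen 13 (rule 135): 1111111111
Gen 14 (rule 18): 0000000000

Answer: 5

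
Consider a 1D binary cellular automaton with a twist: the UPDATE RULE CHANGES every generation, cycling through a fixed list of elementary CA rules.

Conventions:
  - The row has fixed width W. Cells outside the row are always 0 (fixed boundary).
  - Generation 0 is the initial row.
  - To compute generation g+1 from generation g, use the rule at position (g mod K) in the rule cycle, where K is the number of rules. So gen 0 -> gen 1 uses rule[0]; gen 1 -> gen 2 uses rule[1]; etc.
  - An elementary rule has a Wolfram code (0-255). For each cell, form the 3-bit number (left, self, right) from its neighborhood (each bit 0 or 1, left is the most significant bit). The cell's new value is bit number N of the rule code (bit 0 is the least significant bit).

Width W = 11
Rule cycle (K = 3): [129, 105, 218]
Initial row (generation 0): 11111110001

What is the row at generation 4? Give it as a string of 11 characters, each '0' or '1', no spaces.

Gen 0: 11111110001
Gen 1 (rule 129): 01111100100
Gen 2 (rule 105): 01000100001
Gen 3 (rule 218): 10101010010
Gen 4 (rule 129): 00000000000

Answer: 00000000000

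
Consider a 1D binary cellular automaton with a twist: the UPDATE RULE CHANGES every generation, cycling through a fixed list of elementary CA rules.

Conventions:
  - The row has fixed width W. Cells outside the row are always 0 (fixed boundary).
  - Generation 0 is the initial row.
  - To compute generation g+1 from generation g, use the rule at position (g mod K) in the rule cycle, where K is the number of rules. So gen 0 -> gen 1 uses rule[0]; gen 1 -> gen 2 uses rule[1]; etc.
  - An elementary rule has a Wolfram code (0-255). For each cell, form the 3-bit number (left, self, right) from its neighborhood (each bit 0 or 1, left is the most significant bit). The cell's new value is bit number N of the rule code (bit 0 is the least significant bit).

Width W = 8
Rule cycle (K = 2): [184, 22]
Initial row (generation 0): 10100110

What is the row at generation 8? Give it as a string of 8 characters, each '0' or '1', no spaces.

Answer: 10101100

Derivation:
Gen 0: 10100110
Gen 1 (rule 184): 01010101
Gen 2 (rule 22): 11010101
Gen 3 (rule 184): 10101010
Gen 4 (rule 22): 10101011
Gen 5 (rule 184): 01010110
Gen 6 (rule 22): 11010001
Gen 7 (rule 184): 10101000
Gen 8 (rule 22): 10101100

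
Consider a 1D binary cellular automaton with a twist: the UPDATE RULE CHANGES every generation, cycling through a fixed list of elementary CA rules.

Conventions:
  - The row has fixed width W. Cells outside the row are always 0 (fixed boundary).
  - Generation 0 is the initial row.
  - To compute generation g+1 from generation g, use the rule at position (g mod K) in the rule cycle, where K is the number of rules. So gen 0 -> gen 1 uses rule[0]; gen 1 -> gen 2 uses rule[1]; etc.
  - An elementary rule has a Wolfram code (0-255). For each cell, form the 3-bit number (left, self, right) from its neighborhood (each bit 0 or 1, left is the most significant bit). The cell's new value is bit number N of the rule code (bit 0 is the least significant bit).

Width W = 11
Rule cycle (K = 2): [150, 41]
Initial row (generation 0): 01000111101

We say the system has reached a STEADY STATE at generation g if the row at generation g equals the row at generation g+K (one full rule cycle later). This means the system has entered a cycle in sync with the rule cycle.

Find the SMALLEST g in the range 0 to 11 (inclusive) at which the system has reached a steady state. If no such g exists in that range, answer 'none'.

Answer: none

Derivation:
Gen 0: 01000111101
Gen 1 (rule 150): 11101011001
Gen 2 (rule 41): 10010110000
Gen 3 (rule 150): 11110001000
Gen 4 (rule 41): 10000100011
Gen 5 (rule 150): 11001110100
Gen 6 (rule 41): 10001001001
Gen 7 (rule 150): 11011111111
Gen 8 (rule 41): 10110000000
Gen 9 (rule 150): 10001000000
Gen 10 (rule 41): 00100011111
Gen 11 (rule 150): 01110101110
Gen 12 (rule 41): 01001011000
Gen 13 (rule 150): 11111000100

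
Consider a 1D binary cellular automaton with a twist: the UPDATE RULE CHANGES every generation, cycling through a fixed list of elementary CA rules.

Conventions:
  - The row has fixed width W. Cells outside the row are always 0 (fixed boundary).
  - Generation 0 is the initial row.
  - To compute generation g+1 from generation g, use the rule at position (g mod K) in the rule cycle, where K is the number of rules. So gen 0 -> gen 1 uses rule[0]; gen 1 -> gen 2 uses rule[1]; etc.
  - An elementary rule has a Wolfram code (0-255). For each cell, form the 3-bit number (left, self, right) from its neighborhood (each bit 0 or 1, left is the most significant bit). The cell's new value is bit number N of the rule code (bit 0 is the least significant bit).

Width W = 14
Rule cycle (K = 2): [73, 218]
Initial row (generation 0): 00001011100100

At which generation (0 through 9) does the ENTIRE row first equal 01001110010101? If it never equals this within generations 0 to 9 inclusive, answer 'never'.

Answer: never

Derivation:
Gen 0: 00001011100100
Gen 1 (rule 73): 11100010100001
Gen 2 (rule 218): 11110100010010
Gen 3 (rule 73): 10010001000000
Gen 4 (rule 218): 01101010100000
Gen 5 (rule 73): 01100000001111
Gen 6 (rule 218): 11110000011111
Gen 7 (rule 73): 10010111010001
Gen 8 (rule 218): 01100111001010
Gen 9 (rule 73): 01100101000000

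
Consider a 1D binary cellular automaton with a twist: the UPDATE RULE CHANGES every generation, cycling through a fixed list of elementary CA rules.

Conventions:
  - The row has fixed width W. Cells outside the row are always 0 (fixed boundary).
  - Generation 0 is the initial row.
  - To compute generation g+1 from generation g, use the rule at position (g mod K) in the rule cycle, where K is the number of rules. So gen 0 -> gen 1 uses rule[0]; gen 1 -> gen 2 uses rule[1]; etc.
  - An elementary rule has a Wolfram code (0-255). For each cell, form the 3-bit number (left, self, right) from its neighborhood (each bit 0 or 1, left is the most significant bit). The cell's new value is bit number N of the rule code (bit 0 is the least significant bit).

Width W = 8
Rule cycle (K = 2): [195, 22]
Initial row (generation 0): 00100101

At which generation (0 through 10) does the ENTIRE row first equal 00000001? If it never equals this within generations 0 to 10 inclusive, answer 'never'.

Answer: 4

Derivation:
Gen 0: 00100101
Gen 1 (rule 195): 11001000
Gen 2 (rule 22): 00111100
Gen 3 (rule 195): 11011101
Gen 4 (rule 22): 00000001
Gen 5 (rule 195): 11111110
Gen 6 (rule 22): 00000001
Gen 7 (rule 195): 11111110
Gen 8 (rule 22): 00000001
Gen 9 (rule 195): 11111110
Gen 10 (rule 22): 00000001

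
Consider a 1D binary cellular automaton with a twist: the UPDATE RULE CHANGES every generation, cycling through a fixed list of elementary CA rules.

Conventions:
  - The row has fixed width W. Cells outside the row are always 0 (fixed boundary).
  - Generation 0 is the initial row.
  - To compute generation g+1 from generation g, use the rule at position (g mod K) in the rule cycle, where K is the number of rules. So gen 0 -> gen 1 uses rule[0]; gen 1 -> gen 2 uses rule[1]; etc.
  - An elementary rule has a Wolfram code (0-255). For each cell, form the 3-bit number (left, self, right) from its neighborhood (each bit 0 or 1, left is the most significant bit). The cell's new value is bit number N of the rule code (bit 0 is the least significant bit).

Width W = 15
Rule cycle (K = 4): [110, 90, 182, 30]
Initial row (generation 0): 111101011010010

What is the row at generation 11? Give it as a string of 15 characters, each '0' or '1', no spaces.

Answer: 111111110101010

Derivation:
Gen 0: 111101011010010
Gen 1 (rule 110): 100111111110110
Gen 2 (rule 90): 011100000010111
Gen 3 (rule 182): 101010000111010
Gen 4 (rule 30): 101011001100011
Gen 5 (rule 110): 111111011100111
Gen 6 (rule 90): 100001010111101
Gen 7 (rule 182): 110011111011011
Gen 8 (rule 30): 101110000010010
Gen 9 (rule 110): 111010000110110
Gen 10 (rule 90): 101001001110111
Gen 11 (rule 182): 111111110101010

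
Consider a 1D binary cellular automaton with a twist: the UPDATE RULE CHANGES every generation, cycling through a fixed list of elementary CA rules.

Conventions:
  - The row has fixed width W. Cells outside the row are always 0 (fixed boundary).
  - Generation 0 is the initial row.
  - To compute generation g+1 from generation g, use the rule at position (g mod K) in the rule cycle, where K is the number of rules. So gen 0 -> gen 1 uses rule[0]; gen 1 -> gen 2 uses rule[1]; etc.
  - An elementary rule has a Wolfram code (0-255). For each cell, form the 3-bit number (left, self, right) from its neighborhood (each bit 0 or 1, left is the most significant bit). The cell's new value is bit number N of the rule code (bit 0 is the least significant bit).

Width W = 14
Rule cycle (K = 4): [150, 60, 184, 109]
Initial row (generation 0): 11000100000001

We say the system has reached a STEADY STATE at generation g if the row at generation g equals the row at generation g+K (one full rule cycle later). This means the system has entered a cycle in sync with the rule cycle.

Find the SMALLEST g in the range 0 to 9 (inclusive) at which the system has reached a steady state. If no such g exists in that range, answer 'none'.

Gen 0: 11000100000001
Gen 1 (rule 150): 00101110000011
Gen 2 (rule 60): 00111001000010
Gen 3 (rule 184): 00110100100001
Gen 4 (rule 109): 10111100101101
Gen 5 (rule 150): 10011011100001
Gen 6 (rule 60): 11010110010001
Gen 7 (rule 184): 10101101001000
Gen 8 (rule 109): 11111111001011
Gen 9 (rule 150): 01111110111000
Gen 10 (rule 60): 01000001100100
Gen 11 (rule 184): 00100001010010
Gen 12 (rule 109): 10101101110010
Gen 13 (rule 150): 10100000101111

Answer: none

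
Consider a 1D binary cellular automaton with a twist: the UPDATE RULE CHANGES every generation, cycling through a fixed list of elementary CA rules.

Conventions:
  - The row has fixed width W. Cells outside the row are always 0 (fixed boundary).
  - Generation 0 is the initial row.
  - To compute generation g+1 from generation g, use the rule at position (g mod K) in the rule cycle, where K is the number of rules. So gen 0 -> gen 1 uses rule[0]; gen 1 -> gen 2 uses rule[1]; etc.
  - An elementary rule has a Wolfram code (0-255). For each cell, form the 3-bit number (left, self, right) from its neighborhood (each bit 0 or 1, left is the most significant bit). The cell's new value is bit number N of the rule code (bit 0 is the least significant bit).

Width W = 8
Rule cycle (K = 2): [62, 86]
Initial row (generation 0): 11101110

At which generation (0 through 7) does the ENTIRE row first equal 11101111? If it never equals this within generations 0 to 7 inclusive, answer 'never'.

Answer: 2

Derivation:
Gen 0: 11101110
Gen 1 (rule 62): 10011001
Gen 2 (rule 86): 11101111
Gen 3 (rule 62): 10011000
Gen 4 (rule 86): 11101100
Gen 5 (rule 62): 10011010
Gen 6 (rule 86): 11101011
Gen 7 (rule 62): 10011110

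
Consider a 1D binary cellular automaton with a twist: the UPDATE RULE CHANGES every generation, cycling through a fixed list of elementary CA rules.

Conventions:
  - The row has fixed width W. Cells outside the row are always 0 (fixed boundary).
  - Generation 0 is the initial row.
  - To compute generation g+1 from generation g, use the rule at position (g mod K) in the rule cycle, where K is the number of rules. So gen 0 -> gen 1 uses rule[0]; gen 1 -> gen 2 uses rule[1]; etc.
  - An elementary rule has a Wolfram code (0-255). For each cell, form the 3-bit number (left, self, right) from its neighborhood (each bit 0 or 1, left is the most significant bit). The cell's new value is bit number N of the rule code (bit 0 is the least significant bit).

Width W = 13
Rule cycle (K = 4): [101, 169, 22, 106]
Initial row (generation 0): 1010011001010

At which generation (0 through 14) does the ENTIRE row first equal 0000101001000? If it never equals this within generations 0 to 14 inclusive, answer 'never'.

Answer: never

Derivation:
Gen 0: 1010011001010
Gen 1 (rule 101): 1110001001110
Gen 2 (rule 169): 1100100001100
Gen 3 (rule 22): 0011110010010
Gen 4 (rule 106): 0110010100100
Gen 5 (rule 101): 0010011100101
Gen 6 (rule 169): 1000011000010
Gen 7 (rule 22): 1100100100111
Gen 8 (rule 106): 1101001001101
Gen 9 (rule 101): 0111001000111
Gen 10 (rule 169): 0110000010110
Gen 11 (rule 22): 1001000110001
Gen 12 (rule 106): 0010001110010
Gen 13 (rule 101): 1010100010010
Gen 14 (rule 169): 0101001000000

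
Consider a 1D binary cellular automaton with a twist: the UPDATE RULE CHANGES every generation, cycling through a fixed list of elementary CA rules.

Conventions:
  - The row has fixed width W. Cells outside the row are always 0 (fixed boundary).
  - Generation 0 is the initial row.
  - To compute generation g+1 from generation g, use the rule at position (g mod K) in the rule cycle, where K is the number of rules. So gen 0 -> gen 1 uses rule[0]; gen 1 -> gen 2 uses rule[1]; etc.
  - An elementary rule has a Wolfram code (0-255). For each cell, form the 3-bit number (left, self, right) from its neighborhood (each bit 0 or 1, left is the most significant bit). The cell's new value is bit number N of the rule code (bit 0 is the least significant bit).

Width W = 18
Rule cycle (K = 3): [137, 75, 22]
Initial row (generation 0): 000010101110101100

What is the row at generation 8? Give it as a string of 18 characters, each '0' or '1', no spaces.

Gen 0: 000010101110101100
Gen 1 (rule 137): 111000001100001001
Gen 2 (rule 75): 101011111101110010
Gen 3 (rule 22): 101000000000001111
Gen 4 (rule 137): 000011111111101110
Gen 5 (rule 75): 111110000000101010
Gen 6 (rule 22): 000001000001101011
Gen 7 (rule 137): 111100011101000010
Gen 8 (rule 75): 100101110100011100

Answer: 100101110100011100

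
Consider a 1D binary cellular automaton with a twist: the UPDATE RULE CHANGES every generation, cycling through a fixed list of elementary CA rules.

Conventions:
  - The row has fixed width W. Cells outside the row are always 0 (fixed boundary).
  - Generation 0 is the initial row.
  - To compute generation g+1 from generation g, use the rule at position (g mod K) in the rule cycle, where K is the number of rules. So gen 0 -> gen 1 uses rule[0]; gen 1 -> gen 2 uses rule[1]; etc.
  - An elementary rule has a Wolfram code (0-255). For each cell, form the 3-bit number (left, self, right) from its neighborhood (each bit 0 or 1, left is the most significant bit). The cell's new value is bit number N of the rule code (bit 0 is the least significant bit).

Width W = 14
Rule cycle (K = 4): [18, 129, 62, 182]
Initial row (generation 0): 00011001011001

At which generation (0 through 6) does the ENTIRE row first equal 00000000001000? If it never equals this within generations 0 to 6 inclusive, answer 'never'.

Answer: 6

Derivation:
Gen 0: 00011001011001
Gen 1 (rule 18): 00100110000110
Gen 2 (rule 129): 10000000110000
Gen 3 (rule 62): 11000001101000
Gen 4 (rule 182): 00100010011100
Gen 5 (rule 18): 01010101100010
Gen 6 (rule 129): 00000000001000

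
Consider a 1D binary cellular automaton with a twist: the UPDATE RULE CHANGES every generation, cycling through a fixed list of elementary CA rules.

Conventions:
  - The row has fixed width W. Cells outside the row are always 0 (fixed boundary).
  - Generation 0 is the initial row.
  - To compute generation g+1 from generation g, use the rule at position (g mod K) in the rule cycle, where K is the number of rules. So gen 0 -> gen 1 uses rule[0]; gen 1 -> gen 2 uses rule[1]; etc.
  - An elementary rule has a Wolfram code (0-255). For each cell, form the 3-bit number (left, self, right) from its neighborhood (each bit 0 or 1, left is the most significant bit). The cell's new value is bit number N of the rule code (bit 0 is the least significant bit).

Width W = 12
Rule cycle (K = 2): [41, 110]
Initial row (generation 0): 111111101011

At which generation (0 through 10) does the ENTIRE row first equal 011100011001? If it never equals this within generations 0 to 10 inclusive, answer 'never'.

Gen 0: 111111101011
Gen 1 (rule 41): 100000010110
Gen 2 (rule 110): 100000111110
Gen 3 (rule 41): 001110100000
Gen 4 (rule 110): 011011100000
Gen 5 (rule 41): 010110001111
Gen 6 (rule 110): 111110011001
Gen 7 (rule 41): 100000010000
Gen 8 (rule 110): 100000110000
Gen 9 (rule 41): 001110100111
Gen 10 (rule 110): 011011101101

Answer: never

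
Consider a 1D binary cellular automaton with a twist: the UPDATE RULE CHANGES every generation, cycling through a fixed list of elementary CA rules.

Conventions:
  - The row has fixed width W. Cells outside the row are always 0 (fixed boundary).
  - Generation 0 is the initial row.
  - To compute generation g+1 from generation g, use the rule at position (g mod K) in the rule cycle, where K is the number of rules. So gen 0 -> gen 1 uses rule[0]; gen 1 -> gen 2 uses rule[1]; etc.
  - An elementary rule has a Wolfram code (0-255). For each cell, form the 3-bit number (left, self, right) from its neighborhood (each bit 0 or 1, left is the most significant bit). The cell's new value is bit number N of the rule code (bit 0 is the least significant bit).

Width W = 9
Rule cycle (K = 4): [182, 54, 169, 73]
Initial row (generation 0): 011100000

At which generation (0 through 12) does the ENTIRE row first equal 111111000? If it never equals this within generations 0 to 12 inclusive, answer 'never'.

Answer: 2

Derivation:
Gen 0: 011100000
Gen 1 (rule 182): 101010000
Gen 2 (rule 54): 111111000
Gen 3 (rule 169): 111110011
Gen 4 (rule 73): 100010011
Gen 5 (rule 182): 110111100
Gen 6 (rule 54): 001000010
Gen 7 (rule 169): 100011000
Gen 8 (rule 73): 001011011
Gen 9 (rule 182): 011100100
Gen 10 (rule 54): 100011110
Gen 11 (rule 169): 001011100
Gen 12 (rule 73): 100010101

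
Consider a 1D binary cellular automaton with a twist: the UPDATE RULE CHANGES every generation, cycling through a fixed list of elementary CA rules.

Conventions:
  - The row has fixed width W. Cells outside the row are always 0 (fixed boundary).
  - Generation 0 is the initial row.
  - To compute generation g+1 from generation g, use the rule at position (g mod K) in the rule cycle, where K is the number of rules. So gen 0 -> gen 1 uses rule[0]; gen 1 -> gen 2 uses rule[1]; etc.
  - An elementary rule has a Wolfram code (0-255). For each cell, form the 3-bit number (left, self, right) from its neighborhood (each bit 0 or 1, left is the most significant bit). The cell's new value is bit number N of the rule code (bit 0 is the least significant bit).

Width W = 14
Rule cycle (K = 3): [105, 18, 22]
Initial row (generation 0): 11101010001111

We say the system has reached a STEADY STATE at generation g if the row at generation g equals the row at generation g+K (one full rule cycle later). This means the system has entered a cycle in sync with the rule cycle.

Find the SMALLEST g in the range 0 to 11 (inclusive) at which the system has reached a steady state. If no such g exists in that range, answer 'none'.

Gen 0: 11101010001111
Gen 1 (rule 105): 10110100101001
Gen 2 (rule 18): 00000011000110
Gen 3 (rule 22): 00000100101001
Gen 4 (rule 105): 11110000010000
Gen 5 (rule 18): 00001000101000
Gen 6 (rule 22): 00011101101100
Gen 7 (rule 105): 11010111111101
Gen 8 (rule 18): 00000000000000
Gen 9 (rule 22): 00000000000000
Gen 10 (rule 105): 11111111111111
Gen 11 (rule 18): 00000000000000
Gen 12 (rule 22): 00000000000000
Gen 13 (rule 105): 11111111111111
Gen 14 (rule 18): 00000000000000

Answer: 8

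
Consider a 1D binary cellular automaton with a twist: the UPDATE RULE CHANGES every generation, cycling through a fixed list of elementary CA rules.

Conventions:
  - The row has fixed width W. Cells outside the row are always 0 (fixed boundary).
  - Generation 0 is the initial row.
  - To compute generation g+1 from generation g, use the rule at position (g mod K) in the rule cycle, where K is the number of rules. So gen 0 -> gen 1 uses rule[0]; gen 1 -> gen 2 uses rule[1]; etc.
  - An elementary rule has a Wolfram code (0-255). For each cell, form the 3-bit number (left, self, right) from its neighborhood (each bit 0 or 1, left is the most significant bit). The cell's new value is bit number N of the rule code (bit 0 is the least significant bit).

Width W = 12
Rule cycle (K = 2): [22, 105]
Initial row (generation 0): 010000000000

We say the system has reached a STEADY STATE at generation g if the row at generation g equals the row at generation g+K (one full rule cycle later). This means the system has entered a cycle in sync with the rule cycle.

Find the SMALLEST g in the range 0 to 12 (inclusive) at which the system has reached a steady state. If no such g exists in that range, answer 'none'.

Gen 0: 010000000000
Gen 1 (rule 22): 111000000000
Gen 2 (rule 105): 101011111111
Gen 3 (rule 22): 101000000000
Gen 4 (rule 105): 010011111111
Gen 5 (rule 22): 111100000000
Gen 6 (rule 105): 100101111111
Gen 7 (rule 22): 111100000000
Gen 8 (rule 105): 100101111111
Gen 9 (rule 22): 111100000000
Gen 10 (rule 105): 100101111111
Gen 11 (rule 22): 111100000000
Gen 12 (rule 105): 100101111111
Gen 13 (rule 22): 111100000000
Gen 14 (rule 105): 100101111111

Answer: 5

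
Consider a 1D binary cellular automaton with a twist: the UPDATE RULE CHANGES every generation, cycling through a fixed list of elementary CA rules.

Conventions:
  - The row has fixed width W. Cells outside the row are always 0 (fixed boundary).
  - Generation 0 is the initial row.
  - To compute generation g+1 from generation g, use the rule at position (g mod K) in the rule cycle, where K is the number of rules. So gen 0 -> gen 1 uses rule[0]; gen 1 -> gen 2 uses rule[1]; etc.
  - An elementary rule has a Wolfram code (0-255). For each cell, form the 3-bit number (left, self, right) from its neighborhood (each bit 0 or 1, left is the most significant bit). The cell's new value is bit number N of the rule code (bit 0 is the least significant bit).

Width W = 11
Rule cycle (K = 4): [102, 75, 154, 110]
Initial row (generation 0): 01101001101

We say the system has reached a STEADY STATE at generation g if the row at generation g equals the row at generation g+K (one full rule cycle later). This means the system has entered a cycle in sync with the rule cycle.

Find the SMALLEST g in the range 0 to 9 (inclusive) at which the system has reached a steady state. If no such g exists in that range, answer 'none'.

Answer: none

Derivation:
Gen 0: 01101001101
Gen 1 (rule 102): 10111010111
Gen 2 (rule 75): 00101000101
Gen 3 (rule 154): 01000101000
Gen 4 (rule 110): 11001111000
Gen 5 (rule 102): 01010001000
Gen 6 (rule 75): 10000110011
Gen 7 (rule 154): 01001101110
Gen 8 (rule 110): 11011111010
Gen 9 (rule 102): 01100001110
Gen 10 (rule 75): 11101111010
Gen 11 (rule 154): 11001110001
Gen 12 (rule 110): 11011010011
Gen 13 (rule 102): 01101110101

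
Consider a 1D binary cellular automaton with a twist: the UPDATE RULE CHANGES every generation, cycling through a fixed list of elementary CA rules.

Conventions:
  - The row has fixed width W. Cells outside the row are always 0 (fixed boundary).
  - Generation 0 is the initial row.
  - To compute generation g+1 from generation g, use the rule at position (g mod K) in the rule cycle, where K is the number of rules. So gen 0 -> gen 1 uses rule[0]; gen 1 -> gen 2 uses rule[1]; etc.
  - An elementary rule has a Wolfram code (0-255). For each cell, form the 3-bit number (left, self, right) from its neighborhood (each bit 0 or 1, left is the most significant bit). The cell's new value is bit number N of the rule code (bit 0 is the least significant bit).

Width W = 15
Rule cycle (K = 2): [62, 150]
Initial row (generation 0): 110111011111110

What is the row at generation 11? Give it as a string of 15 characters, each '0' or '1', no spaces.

Gen 0: 110111011111110
Gen 1 (rule 62): 101100110000001
Gen 2 (rule 150): 100011001000011
Gen 3 (rule 62): 110110111100110
Gen 4 (rule 150): 000000011011001
Gen 5 (rule 62): 000000110110111
Gen 6 (rule 150): 000001000000010
Gen 7 (rule 62): 000011100000111
Gen 8 (rule 150): 000101010001010
Gen 9 (rule 62): 001111111011111
Gen 10 (rule 150): 010111110001110
Gen 11 (rule 62): 111100001011001

Answer: 111100001011001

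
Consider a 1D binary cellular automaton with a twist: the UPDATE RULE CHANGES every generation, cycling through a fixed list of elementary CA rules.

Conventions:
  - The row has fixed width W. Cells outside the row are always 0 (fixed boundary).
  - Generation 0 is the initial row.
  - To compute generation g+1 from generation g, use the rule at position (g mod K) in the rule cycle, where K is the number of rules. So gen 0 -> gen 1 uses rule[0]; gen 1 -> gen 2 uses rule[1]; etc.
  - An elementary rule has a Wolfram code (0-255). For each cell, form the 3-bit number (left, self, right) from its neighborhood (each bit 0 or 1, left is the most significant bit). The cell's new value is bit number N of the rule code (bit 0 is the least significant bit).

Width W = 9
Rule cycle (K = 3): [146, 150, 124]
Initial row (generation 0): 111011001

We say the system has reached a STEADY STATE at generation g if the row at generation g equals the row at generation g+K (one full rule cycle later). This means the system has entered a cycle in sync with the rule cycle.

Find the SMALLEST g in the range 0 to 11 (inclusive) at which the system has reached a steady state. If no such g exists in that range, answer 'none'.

Answer: 4

Derivation:
Gen 0: 111011001
Gen 1 (rule 146): 010000110
Gen 2 (rule 150): 111001001
Gen 3 (rule 124): 101101101
Gen 4 (rule 146): 000000000
Gen 5 (rule 150): 000000000
Gen 6 (rule 124): 000000000
Gen 7 (rule 146): 000000000
Gen 8 (rule 150): 000000000
Gen 9 (rule 124): 000000000
Gen 10 (rule 146): 000000000
Gen 11 (rule 150): 000000000
Gen 12 (rule 124): 000000000
Gen 13 (rule 146): 000000000
Gen 14 (rule 150): 000000000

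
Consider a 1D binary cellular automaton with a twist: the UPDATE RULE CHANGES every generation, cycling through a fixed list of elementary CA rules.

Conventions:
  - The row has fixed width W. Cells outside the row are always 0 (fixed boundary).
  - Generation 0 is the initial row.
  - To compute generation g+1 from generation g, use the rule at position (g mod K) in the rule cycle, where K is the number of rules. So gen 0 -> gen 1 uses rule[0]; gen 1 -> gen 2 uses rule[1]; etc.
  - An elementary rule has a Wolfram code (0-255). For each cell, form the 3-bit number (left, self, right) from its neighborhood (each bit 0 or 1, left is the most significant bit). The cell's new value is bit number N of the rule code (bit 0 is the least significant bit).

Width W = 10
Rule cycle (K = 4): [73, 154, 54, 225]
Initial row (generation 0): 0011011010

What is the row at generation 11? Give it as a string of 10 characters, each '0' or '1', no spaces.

Gen 0: 0011011010
Gen 1 (rule 73): 1011011000
Gen 2 (rule 154): 0010010100
Gen 3 (rule 54): 0111111110
Gen 4 (rule 225): 0011111110
Gen 5 (rule 73): 1010000010
Gen 6 (rule 154): 0001000101
Gen 7 (rule 54): 0011101111
Gen 8 (rule 225): 1001110111
Gen 9 (rule 73): 0001010101
Gen 10 (rule 154): 0010000000
Gen 11 (rule 54): 0111000000

Answer: 0111000000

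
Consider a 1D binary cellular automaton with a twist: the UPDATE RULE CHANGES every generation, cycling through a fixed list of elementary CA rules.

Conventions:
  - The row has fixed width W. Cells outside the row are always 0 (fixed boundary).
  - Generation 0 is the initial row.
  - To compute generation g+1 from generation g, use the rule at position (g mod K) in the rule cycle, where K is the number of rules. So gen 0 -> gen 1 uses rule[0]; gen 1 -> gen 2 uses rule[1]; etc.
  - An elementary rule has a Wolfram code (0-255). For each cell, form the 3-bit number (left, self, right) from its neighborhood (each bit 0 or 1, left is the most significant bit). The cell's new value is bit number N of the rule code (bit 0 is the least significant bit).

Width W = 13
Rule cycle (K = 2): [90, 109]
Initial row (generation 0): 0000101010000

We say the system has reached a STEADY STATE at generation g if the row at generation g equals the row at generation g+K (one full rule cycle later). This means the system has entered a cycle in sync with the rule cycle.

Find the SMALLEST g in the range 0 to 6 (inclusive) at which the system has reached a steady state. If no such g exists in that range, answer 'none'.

Answer: 2

Derivation:
Gen 0: 0000101010000
Gen 1 (rule 90): 0001000001000
Gen 2 (rule 109): 1101011101011
Gen 3 (rule 90): 1100010100011
Gen 4 (rule 109): 1101011101011
Gen 5 (rule 90): 1100010100011
Gen 6 (rule 109): 1101011101011
Gen 7 (rule 90): 1100010100011
Gen 8 (rule 109): 1101011101011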